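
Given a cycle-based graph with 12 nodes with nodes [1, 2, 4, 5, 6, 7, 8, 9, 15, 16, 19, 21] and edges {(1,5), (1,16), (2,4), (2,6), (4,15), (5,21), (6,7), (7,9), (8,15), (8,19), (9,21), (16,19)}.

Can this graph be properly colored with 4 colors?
A valid 4-coloring: color 1: [1, 2, 7, 15, 19, 21]; color 2: [4, 5, 6, 8, 9, 16].
(χ(G) = 2 ≤ 4.)

Yes, G is 4-colorable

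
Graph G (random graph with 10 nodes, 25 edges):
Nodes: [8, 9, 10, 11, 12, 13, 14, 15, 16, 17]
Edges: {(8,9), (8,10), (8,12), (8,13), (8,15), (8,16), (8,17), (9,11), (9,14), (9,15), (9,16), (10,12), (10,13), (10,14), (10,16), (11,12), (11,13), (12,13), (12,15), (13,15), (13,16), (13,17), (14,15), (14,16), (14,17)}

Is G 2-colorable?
No, G is not 2-colorable

The clique on vertices [8, 10, 13, 16] has size 4 > 2, so it alone needs 4 colors.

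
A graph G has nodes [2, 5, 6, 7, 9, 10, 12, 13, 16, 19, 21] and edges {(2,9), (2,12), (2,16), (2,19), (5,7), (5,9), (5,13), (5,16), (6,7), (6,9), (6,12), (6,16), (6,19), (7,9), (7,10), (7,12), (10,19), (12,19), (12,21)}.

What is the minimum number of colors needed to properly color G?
χ(G) = 3

Clique number ω(G) = 3 (lower bound: χ ≥ ω).
The clique on [2, 12, 19] has size 3, forcing χ ≥ 3, and the coloring below uses 3 colors, so χ(G) = 3.
A valid 3-coloring: color 1: [2, 5, 6, 10, 21]; color 2: [9, 12, 13, 16]; color 3: [7, 19].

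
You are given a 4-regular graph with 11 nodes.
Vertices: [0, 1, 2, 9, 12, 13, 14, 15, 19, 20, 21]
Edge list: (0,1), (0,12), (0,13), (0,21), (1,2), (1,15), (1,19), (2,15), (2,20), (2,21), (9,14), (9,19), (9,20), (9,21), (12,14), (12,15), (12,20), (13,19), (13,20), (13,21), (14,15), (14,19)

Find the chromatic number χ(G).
χ(G) = 3

Clique number ω(G) = 3 (lower bound: χ ≥ ω).
The clique on [0, 13, 21] has size 3, forcing χ ≥ 3, and the coloring below uses 3 colors, so χ(G) = 3.
A valid 3-coloring: color 1: [0, 2, 14]; color 2: [1, 9, 12, 13]; color 3: [15, 19, 20, 21].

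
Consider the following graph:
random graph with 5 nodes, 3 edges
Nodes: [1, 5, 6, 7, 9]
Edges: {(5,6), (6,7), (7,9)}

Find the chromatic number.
χ(G) = 2

Clique number ω(G) = 2 (lower bound: χ ≥ ω).
The graph is bipartite (no odd cycle), so 2 colors suffice: χ(G) = 2.
A valid 2-coloring: color 1: [1, 5, 7]; color 2: [6, 9].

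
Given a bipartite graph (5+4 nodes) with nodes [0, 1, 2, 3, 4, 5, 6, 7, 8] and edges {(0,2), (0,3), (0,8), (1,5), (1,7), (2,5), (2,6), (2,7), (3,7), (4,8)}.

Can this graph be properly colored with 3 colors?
Yes, G is 3-colorable

A valid 3-coloring: color 1: [1, 2, 3, 8]; color 2: [0, 4, 5, 6, 7].
(χ(G) = 2 ≤ 3.)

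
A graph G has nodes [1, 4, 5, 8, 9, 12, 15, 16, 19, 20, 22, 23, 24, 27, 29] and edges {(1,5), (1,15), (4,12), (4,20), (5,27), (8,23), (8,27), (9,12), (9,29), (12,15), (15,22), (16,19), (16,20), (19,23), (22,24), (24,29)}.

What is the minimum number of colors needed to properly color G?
χ(G) = 3

Clique number ω(G) = 2 (lower bound: χ ≥ ω).
Odd cycle [4, 20, 16, 19, 23, 8, 27, 5, 1, 15, 12] needs 3 colors (χ ≥ 3).
The coloring below uses 3 colors, so χ(G) = 3.
A valid 3-coloring: color 1: [5, 8, 12, 19, 20, 22, 29]; color 2: [4, 9, 15, 16, 23, 24, 27]; color 3: [1].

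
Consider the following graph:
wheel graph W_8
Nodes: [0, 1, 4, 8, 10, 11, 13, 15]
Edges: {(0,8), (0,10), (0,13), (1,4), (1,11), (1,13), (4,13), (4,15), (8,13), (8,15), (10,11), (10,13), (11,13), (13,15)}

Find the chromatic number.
Clique number ω(G) = 3 (lower bound: χ ≥ ω).
Odd cycle [10, 0, 8, 15, 4, 1, 11] needs 3 colors (χ ≥ 3).
Vertex 13 is adjacent to every vertex of [0, 1, 4, 8, 10, 11, 15], which already need 3 colors among themselves, so 13 needs a new color (χ ≥ 4).
The coloring below uses 4 colors, so χ(G) = 4.
A valid 4-coloring: color 1: [13]; color 2: [1, 8, 10]; color 3: [0, 11, 15]; color 4: [4].

χ(G) = 4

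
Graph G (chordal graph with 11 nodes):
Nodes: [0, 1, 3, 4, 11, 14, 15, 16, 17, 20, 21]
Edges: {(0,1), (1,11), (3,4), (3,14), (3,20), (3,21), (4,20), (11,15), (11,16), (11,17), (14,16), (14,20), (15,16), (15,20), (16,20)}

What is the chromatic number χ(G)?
Clique number ω(G) = 3 (lower bound: χ ≥ ω).
The clique on [11, 15, 16] has size 3, forcing χ ≥ 3, and the coloring below uses 3 colors, so χ(G) = 3.
A valid 3-coloring: color 1: [0, 11, 20, 21]; color 2: [1, 3, 16, 17]; color 3: [4, 14, 15].

χ(G) = 3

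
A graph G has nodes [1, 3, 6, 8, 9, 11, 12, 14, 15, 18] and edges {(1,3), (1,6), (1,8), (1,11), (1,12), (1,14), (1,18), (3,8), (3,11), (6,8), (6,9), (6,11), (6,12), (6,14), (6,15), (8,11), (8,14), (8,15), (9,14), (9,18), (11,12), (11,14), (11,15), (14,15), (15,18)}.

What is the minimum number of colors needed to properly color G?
Clique number ω(G) = 5 (lower bound: χ ≥ ω).
The clique on [1, 6, 8, 11, 14] has size 5, forcing χ ≥ 5, and the coloring below uses 5 colors, so χ(G) = 5.
A valid 5-coloring: color 1: [1, 9, 15]; color 2: [3, 6, 18]; color 3: [11]; color 4: [8, 12]; color 5: [14].

χ(G) = 5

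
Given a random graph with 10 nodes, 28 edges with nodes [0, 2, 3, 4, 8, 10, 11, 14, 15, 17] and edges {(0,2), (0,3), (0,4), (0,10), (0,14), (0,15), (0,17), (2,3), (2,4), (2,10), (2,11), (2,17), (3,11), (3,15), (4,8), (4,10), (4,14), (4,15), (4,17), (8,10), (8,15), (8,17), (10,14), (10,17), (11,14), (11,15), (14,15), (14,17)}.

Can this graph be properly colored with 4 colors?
The clique on vertices [0, 2, 4, 10, 17] has size 5 > 4, so it alone needs 5 colors.

No, G is not 4-colorable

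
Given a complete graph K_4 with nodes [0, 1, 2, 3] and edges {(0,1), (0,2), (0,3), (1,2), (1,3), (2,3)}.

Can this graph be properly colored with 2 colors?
The clique on vertices [0, 1, 2, 3] has size 4 > 2, so it alone needs 4 colors.

No, G is not 2-colorable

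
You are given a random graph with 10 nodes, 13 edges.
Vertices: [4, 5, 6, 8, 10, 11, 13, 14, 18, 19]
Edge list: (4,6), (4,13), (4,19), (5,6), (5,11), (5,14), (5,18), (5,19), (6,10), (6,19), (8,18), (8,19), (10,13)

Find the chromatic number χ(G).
Clique number ω(G) = 3 (lower bound: χ ≥ ω).
The clique on [4, 6, 19] has size 3, forcing χ ≥ 3, and the coloring below uses 3 colors, so χ(G) = 3.
A valid 3-coloring: color 1: [4, 5, 8, 10]; color 2: [6, 11, 13, 14, 18]; color 3: [19].

χ(G) = 3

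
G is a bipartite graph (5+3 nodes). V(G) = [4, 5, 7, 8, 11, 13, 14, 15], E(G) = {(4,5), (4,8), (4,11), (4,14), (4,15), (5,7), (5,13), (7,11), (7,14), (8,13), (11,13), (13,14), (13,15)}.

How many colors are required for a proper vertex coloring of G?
χ(G) = 2

Clique number ω(G) = 2 (lower bound: χ ≥ ω).
The graph is bipartite (no odd cycle), so 2 colors suffice: χ(G) = 2.
A valid 2-coloring: color 1: [4, 7, 13]; color 2: [5, 8, 11, 14, 15].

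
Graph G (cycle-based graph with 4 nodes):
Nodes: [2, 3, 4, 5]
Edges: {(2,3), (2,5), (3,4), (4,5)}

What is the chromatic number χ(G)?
Clique number ω(G) = 2 (lower bound: χ ≥ ω).
The graph is bipartite (no odd cycle), so 2 colors suffice: χ(G) = 2.
A valid 2-coloring: color 1: [2, 4]; color 2: [3, 5].

χ(G) = 2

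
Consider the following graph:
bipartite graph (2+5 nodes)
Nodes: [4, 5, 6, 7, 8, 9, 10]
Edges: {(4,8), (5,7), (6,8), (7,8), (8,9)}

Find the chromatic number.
Clique number ω(G) = 2 (lower bound: χ ≥ ω).
The graph is bipartite (no odd cycle), so 2 colors suffice: χ(G) = 2.
A valid 2-coloring: color 1: [5, 8, 10]; color 2: [4, 6, 7, 9].

χ(G) = 2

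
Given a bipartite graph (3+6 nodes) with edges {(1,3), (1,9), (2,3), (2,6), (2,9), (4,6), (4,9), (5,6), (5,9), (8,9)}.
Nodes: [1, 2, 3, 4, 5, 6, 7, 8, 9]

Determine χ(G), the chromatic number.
χ(G) = 2

Clique number ω(G) = 2 (lower bound: χ ≥ ω).
The graph is bipartite (no odd cycle), so 2 colors suffice: χ(G) = 2.
A valid 2-coloring: color 1: [3, 6, 7, 9]; color 2: [1, 2, 4, 5, 8].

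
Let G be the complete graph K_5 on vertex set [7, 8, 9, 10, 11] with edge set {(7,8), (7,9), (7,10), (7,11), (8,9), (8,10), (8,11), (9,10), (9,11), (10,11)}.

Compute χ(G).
χ(G) = 5

Clique number ω(G) = 5 (lower bound: χ ≥ ω).
The clique on [7, 8, 9, 10, 11] has size 5, forcing χ ≥ 5, and the coloring below uses 5 colors, so χ(G) = 5.
A valid 5-coloring: color 1: [8]; color 2: [10]; color 3: [7]; color 4: [9]; color 5: [11].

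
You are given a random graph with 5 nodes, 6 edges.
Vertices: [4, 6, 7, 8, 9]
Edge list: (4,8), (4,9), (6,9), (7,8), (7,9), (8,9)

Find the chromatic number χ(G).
Clique number ω(G) = 3 (lower bound: χ ≥ ω).
The clique on [4, 8, 9] has size 3, forcing χ ≥ 3, and the coloring below uses 3 colors, so χ(G) = 3.
A valid 3-coloring: color 1: [9]; color 2: [6, 8]; color 3: [4, 7].

χ(G) = 3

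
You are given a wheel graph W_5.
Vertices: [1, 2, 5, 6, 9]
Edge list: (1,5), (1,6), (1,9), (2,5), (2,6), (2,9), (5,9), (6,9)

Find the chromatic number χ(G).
χ(G) = 3

Clique number ω(G) = 3 (lower bound: χ ≥ ω).
The clique on [1, 5, 9] has size 3, forcing χ ≥ 3, and the coloring below uses 3 colors, so χ(G) = 3.
A valid 3-coloring: color 1: [9]; color 2: [1, 2]; color 3: [5, 6].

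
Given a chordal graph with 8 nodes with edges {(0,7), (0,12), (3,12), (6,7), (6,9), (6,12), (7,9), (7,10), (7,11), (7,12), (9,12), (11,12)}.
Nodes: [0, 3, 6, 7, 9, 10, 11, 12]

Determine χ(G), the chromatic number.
χ(G) = 4

Clique number ω(G) = 4 (lower bound: χ ≥ ω).
The clique on [6, 7, 9, 12] has size 4, forcing χ ≥ 4, and the coloring below uses 4 colors, so χ(G) = 4.
A valid 4-coloring: color 1: [3, 7]; color 2: [10, 12]; color 3: [0, 6, 11]; color 4: [9].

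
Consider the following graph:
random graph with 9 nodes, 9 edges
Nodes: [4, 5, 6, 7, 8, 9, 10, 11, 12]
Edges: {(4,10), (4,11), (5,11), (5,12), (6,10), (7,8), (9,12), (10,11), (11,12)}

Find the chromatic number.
χ(G) = 3

Clique number ω(G) = 3 (lower bound: χ ≥ ω).
The clique on [4, 10, 11] has size 3, forcing χ ≥ 3, and the coloring below uses 3 colors, so χ(G) = 3.
A valid 3-coloring: color 1: [6, 7, 9, 11]; color 2: [8, 10, 12]; color 3: [4, 5].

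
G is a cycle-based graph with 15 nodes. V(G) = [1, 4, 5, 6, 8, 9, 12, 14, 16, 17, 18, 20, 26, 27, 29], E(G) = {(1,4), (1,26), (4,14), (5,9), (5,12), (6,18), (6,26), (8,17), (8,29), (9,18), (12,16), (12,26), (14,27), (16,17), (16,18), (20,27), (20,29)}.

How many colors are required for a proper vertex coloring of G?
χ(G) = 3

Clique number ω(G) = 2 (lower bound: χ ≥ ω).
Odd cycle [5, 9, 18, 16, 12] needs 3 colors (χ ≥ 3).
The coloring below uses 3 colors, so χ(G) = 3.
A valid 3-coloring: color 1: [8, 9, 14, 16, 20, 26]; color 2: [4, 12, 17, 18, 27, 29]; color 3: [1, 5, 6].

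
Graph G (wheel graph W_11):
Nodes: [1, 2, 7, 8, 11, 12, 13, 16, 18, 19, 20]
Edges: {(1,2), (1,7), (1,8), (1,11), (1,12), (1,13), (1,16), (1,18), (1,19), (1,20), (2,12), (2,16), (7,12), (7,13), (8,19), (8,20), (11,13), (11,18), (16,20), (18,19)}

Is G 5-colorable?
A valid 5-coloring: color 1: [1]; color 2: [8, 12, 13, 16, 18]; color 3: [2, 7, 11, 19, 20].
(χ(G) = 3 ≤ 5.)

Yes, G is 5-colorable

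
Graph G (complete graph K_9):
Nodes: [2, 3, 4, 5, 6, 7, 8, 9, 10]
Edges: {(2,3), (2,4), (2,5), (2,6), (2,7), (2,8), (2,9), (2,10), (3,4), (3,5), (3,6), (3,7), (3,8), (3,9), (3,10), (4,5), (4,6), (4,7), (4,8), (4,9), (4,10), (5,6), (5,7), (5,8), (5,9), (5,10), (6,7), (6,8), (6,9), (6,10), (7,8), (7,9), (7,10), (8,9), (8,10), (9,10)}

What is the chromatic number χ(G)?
Clique number ω(G) = 9 (lower bound: χ ≥ ω).
The clique on [2, 3, 4, 5, 6, 7, 8, 9, 10] has size 9, forcing χ ≥ 9, and the coloring below uses 9 colors, so χ(G) = 9.
A valid 9-coloring: color 1: [8]; color 2: [9]; color 3: [2]; color 4: [7]; color 5: [4]; color 6: [6]; color 7: [5]; color 8: [3]; color 9: [10].

χ(G) = 9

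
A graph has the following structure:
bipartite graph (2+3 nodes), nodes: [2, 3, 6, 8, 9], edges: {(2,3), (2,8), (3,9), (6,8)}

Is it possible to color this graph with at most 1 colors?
Edge (3,9) forces its endpoints to differ, so 1 color is not enough.

No, G is not 1-colorable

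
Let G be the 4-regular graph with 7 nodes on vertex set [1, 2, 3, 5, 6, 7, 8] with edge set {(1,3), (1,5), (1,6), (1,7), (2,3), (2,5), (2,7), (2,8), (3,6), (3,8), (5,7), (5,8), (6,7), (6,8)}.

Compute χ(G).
Clique number ω(G) = 3 (lower bound: χ ≥ ω).
Suppose a proper 3-coloring c exists. The clique [1, 3, 6] takes 3 distinct colors; by symmetry let c(1) = 1, c(3) = 2, c(6) = 3.
- Vertex 7: neighbors [1, 6] already have colors [1, 3] ⇒ c(7) = 2.
- Vertex 5: neighbors [1, 7] already have colors [1, 2] ⇒ c(5) = 3.
- Vertex 2: neighbors [3, 5] already have colors [2, 3] ⇒ c(2) = 1.
- Vertex 8: neighbors [2, 3, 5] already have colors [1, 2, 3] — all 3 colors blocked. Contradiction.
The forced assignments end in a contradiction, so G has no proper 3-coloring (χ ≥ 4).
The coloring below uses 4 colors, so χ(G) = 4.
A valid 4-coloring: color 1: [3, 7]; color 2: [1, 8]; color 3: [2, 6]; color 4: [5].

χ(G) = 4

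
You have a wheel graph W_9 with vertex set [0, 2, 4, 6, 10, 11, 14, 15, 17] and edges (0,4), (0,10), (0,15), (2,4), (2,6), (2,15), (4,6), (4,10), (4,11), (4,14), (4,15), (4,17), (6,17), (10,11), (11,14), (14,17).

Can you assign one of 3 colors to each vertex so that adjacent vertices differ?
Yes, G is 3-colorable

A valid 3-coloring: color 1: [4]; color 2: [6, 10, 14, 15]; color 3: [0, 2, 11, 17].
(χ(G) = 3 ≤ 3.)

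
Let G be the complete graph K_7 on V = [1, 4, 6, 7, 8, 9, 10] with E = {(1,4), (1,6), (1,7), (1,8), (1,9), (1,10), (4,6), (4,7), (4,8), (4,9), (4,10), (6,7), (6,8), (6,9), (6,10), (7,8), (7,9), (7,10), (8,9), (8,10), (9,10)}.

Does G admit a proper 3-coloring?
The clique on vertices [1, 4, 6, 7, 8, 9, 10] has size 7 > 3, so it alone needs 7 colors.

No, G is not 3-colorable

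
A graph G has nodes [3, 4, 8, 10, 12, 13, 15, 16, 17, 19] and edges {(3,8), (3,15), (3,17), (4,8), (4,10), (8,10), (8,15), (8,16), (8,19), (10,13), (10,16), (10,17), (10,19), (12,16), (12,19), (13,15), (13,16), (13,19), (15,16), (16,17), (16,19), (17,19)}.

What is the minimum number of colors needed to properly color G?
χ(G) = 4

Clique number ω(G) = 4 (lower bound: χ ≥ ω).
The clique on [8, 10, 16, 19] has size 4, forcing χ ≥ 4, and the coloring below uses 4 colors, so χ(G) = 4.
A valid 4-coloring: color 1: [3, 4, 16]; color 2: [15, 19]; color 3: [8, 12, 13, 17]; color 4: [10].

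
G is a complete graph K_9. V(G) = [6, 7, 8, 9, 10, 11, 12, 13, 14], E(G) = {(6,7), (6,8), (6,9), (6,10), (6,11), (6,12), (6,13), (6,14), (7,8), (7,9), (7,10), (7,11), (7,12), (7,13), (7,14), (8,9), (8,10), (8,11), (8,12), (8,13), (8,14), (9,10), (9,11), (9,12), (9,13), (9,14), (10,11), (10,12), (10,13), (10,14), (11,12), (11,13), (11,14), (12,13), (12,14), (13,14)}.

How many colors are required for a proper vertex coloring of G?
Clique number ω(G) = 9 (lower bound: χ ≥ ω).
The clique on [6, 7, 8, 9, 10, 11, 12, 13, 14] has size 9, forcing χ ≥ 9, and the coloring below uses 9 colors, so χ(G) = 9.
A valid 9-coloring: color 1: [12]; color 2: [8]; color 3: [10]; color 4: [14]; color 5: [6]; color 6: [11]; color 7: [13]; color 8: [9]; color 9: [7].

χ(G) = 9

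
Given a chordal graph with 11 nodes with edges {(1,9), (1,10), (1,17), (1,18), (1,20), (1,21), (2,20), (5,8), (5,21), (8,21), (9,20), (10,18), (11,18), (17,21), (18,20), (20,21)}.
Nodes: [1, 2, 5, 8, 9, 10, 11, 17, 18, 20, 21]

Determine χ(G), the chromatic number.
χ(G) = 3

Clique number ω(G) = 3 (lower bound: χ ≥ ω).
The clique on [1, 17, 21] has size 3, forcing χ ≥ 3, and the coloring below uses 3 colors, so χ(G) = 3.
A valid 3-coloring: color 1: [1, 2, 5, 11]; color 2: [9, 18, 21]; color 3: [8, 10, 17, 20].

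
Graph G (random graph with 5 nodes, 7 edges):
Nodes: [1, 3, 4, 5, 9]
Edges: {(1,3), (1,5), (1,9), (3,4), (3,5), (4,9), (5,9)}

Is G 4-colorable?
Yes, G is 4-colorable

A valid 4-coloring: color 1: [3, 9]; color 2: [1, 4]; color 3: [5].
(χ(G) = 3 ≤ 4.)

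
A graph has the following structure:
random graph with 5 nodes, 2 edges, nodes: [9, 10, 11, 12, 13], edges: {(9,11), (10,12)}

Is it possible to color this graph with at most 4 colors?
A valid 4-coloring: color 1: [9, 12, 13]; color 2: [10, 11].
(χ(G) = 2 ≤ 4.)

Yes, G is 4-colorable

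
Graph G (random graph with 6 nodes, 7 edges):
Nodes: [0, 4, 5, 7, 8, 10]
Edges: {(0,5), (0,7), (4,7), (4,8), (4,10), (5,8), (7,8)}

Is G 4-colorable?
Yes, G is 4-colorable

A valid 4-coloring: color 1: [0, 8, 10]; color 2: [4, 5]; color 3: [7].
(χ(G) = 3 ≤ 4.)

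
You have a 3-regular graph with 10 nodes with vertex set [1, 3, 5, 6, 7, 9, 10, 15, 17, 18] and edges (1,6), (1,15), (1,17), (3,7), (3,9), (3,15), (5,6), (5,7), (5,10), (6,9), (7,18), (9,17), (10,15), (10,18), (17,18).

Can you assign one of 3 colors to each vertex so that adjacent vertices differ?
A valid 3-coloring: color 1: [1, 3, 5, 18]; color 2: [7, 9, 10]; color 3: [6, 15, 17].
(χ(G) = 3 ≤ 3.)

Yes, G is 3-colorable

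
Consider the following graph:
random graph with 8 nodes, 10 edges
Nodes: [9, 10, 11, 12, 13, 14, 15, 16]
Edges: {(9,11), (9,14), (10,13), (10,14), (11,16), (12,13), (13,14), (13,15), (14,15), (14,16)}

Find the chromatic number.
χ(G) = 3

Clique number ω(G) = 3 (lower bound: χ ≥ ω).
The clique on [10, 13, 14] has size 3, forcing χ ≥ 3, and the coloring below uses 3 colors, so χ(G) = 3.
A valid 3-coloring: color 1: [11, 12, 14]; color 2: [9, 13, 16]; color 3: [10, 15].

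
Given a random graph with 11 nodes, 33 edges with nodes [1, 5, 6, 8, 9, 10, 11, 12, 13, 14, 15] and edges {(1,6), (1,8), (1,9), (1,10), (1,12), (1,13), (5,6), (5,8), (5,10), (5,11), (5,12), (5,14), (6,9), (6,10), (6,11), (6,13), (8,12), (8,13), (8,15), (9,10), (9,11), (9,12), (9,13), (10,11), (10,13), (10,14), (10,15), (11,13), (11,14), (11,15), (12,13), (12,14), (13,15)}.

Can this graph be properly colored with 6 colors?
A valid 6-coloring: color 1: [5, 13]; color 2: [10, 12]; color 3: [1, 11]; color 4: [8, 9, 14]; color 5: [6, 15].
(χ(G) = 5 ≤ 6.)

Yes, G is 6-colorable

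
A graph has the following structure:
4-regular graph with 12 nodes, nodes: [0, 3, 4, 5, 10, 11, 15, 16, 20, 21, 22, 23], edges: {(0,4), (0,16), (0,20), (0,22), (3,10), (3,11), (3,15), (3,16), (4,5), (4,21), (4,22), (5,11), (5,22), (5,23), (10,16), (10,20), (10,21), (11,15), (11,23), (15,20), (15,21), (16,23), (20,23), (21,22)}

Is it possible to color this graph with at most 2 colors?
No, G is not 2-colorable

The clique on vertices [0, 4, 22] has size 3 > 2, so it alone needs 3 colors.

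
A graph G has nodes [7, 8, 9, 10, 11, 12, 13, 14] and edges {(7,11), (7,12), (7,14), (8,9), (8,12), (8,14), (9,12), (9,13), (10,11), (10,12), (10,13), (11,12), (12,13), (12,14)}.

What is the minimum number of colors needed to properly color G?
χ(G) = 4

Clique number ω(G) = 3 (lower bound: χ ≥ ω).
Odd cycle [11, 7, 14, 8, 9, 13, 10] needs 3 colors (χ ≥ 3).
Vertex 12 is adjacent to every vertex of [7, 8, 9, 10, 11, 13, 14], which already need 3 colors among themselves, so 12 needs a new color (χ ≥ 4).
The coloring below uses 4 colors, so χ(G) = 4.
A valid 4-coloring: color 1: [12]; color 2: [11, 13, 14]; color 3: [7, 8, 10]; color 4: [9].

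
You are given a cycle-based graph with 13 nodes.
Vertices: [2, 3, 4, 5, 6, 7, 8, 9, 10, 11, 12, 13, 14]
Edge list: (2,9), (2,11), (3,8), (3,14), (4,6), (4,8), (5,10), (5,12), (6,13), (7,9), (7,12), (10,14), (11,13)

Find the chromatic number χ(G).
Clique number ω(G) = 2 (lower bound: χ ≥ ω).
Odd cycle [3, 8, 4, 6, 13, 11, 2, 9, 7, 12, 5, 10, 14] needs 3 colors (χ ≥ 3).
The coloring below uses 3 colors, so χ(G) = 3.
A valid 3-coloring: color 1: [2, 3, 4, 7, 10, 13]; color 2: [6, 8, 9, 11, 12, 14]; color 3: [5].

χ(G) = 3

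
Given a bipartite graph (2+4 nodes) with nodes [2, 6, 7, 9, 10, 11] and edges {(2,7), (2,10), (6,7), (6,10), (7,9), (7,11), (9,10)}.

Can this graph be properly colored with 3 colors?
A valid 3-coloring: color 1: [7, 10]; color 2: [2, 6, 9, 11].
(χ(G) = 2 ≤ 3.)

Yes, G is 3-colorable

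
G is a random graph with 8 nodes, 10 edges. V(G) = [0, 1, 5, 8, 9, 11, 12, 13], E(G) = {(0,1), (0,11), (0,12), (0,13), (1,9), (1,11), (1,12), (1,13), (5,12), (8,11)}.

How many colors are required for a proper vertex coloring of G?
Clique number ω(G) = 3 (lower bound: χ ≥ ω).
The clique on [0, 1, 11] has size 3, forcing χ ≥ 3, and the coloring below uses 3 colors, so χ(G) = 3.
A valid 3-coloring: color 1: [1, 5, 8]; color 2: [0, 9]; color 3: [11, 12, 13].

χ(G) = 3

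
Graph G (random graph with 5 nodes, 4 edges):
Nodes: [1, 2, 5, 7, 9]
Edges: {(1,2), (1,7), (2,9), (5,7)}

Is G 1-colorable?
Edge (1,2) forces its endpoints to differ, so 1 color is not enough.

No, G is not 1-colorable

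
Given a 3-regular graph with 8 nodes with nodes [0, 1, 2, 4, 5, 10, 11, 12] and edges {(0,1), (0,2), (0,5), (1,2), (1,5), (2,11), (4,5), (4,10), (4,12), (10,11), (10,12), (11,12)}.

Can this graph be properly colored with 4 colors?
Yes, G is 4-colorable

A valid 4-coloring: color 1: [2, 5, 12]; color 2: [0, 10]; color 3: [1, 4, 11].
(χ(G) = 3 ≤ 4.)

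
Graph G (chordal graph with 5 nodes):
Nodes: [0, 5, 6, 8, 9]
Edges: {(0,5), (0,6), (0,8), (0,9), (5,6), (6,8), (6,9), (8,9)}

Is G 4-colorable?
A valid 4-coloring: color 1: [0]; color 2: [6]; color 3: [5, 9]; color 4: [8].
(χ(G) = 4 ≤ 4.)

Yes, G is 4-colorable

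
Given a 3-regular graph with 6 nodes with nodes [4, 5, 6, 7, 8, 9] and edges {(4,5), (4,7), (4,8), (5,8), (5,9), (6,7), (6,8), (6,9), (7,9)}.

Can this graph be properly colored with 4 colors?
A valid 4-coloring: color 1: [8, 9]; color 2: [5, 7]; color 3: [4, 6].
(χ(G) = 3 ≤ 4.)

Yes, G is 4-colorable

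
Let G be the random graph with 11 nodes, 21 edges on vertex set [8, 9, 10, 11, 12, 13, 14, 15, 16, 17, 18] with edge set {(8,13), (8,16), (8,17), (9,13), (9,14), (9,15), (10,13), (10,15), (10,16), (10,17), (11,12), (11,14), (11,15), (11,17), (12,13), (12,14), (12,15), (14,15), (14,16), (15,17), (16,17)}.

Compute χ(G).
χ(G) = 4

Clique number ω(G) = 4 (lower bound: χ ≥ ω).
The clique on [11, 12, 14, 15] has size 4, forcing χ ≥ 4, and the coloring below uses 4 colors, so χ(G) = 4.
A valid 4-coloring: color 1: [13, 15, 16, 18]; color 2: [14, 17]; color 3: [8, 9, 10, 12]; color 4: [11].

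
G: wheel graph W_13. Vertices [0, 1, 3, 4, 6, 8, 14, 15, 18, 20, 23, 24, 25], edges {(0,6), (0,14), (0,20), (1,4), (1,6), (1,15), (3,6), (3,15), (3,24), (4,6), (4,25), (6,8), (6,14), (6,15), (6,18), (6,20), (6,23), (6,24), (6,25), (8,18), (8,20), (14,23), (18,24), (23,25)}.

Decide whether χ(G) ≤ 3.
A valid 3-coloring: color 1: [6]; color 2: [1, 3, 14, 18, 20, 25]; color 3: [0, 4, 8, 15, 23, 24].
(χ(G) = 3 ≤ 3.)

Yes, G is 3-colorable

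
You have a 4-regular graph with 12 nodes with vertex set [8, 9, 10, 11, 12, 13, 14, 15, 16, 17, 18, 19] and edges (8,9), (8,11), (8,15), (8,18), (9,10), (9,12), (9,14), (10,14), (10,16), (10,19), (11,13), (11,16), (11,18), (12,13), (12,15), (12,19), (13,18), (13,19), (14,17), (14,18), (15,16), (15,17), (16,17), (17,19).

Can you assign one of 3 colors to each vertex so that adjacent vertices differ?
Yes, G is 3-colorable

A valid 3-coloring: color 1: [8, 13, 14, 16]; color 2: [9, 15, 18, 19]; color 3: [10, 11, 12, 17].
(χ(G) = 3 ≤ 3.)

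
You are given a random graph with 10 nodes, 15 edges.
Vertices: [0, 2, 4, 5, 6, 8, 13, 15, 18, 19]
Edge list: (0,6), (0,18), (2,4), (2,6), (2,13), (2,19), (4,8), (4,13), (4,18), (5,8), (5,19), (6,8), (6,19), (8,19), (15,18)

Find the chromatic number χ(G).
χ(G) = 3

Clique number ω(G) = 3 (lower bound: χ ≥ ω).
The clique on [2, 6, 19] has size 3, forcing χ ≥ 3, and the coloring below uses 3 colors, so χ(G) = 3.
A valid 3-coloring: color 1: [4, 5, 6, 15]; color 2: [13, 18, 19]; color 3: [0, 2, 8].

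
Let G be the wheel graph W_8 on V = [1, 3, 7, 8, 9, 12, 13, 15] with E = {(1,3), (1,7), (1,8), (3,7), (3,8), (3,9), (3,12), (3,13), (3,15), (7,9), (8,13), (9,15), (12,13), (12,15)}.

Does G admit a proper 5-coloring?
Yes, G is 5-colorable

A valid 5-coloring: color 1: [3]; color 2: [7, 8, 15]; color 3: [1, 9, 13]; color 4: [12].
(χ(G) = 4 ≤ 5.)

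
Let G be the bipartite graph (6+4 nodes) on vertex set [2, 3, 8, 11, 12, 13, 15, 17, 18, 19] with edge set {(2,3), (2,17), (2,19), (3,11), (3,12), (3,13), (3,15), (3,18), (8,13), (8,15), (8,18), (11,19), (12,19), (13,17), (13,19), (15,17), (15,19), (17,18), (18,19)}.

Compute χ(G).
χ(G) = 2

Clique number ω(G) = 2 (lower bound: χ ≥ ω).
The graph is bipartite (no odd cycle), so 2 colors suffice: χ(G) = 2.
A valid 2-coloring: color 1: [3, 8, 17, 19]; color 2: [2, 11, 12, 13, 15, 18].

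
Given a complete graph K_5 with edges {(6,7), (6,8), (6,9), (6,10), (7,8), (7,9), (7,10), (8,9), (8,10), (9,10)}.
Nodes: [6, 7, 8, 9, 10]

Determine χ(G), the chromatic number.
χ(G) = 5

Clique number ω(G) = 5 (lower bound: χ ≥ ω).
The clique on [6, 7, 8, 9, 10] has size 5, forcing χ ≥ 5, and the coloring below uses 5 colors, so χ(G) = 5.
A valid 5-coloring: color 1: [8]; color 2: [7]; color 3: [10]; color 4: [6]; color 5: [9].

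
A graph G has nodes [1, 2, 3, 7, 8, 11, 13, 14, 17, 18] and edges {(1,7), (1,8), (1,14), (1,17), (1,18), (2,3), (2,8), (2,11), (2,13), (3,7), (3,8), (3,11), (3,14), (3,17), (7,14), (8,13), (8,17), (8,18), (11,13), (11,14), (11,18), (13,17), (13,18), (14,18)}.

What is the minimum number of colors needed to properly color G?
χ(G) = 4

Clique number ω(G) = 3 (lower bound: χ ≥ ω).
Odd cycle [2, 3, 14, 18, 13] needs 3 colors (χ ≥ 3).
Vertex 11 is adjacent to every vertex of [2, 3, 13, 14, 18], which already need 3 colors among themselves, so 11 needs a new color (χ ≥ 4).
The coloring below uses 4 colors, so χ(G) = 4.
A valid 4-coloring: color 1: [8, 14]; color 2: [1, 3, 13]; color 3: [2, 7, 17, 18]; color 4: [11].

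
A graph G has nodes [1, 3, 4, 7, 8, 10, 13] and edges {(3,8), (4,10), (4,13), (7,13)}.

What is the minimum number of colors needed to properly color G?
χ(G) = 2

Clique number ω(G) = 2 (lower bound: χ ≥ ω).
The graph is bipartite (no odd cycle), so 2 colors suffice: χ(G) = 2.
A valid 2-coloring: color 1: [1, 4, 7, 8]; color 2: [3, 10, 13].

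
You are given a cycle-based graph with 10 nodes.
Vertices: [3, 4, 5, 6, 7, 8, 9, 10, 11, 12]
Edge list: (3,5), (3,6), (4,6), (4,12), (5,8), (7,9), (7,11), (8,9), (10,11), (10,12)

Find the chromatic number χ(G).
Clique number ω(G) = 2 (lower bound: χ ≥ ω).
The graph is bipartite (no odd cycle), so 2 colors suffice: χ(G) = 2.
A valid 2-coloring: color 1: [5, 6, 9, 11, 12]; color 2: [3, 4, 7, 8, 10].

χ(G) = 2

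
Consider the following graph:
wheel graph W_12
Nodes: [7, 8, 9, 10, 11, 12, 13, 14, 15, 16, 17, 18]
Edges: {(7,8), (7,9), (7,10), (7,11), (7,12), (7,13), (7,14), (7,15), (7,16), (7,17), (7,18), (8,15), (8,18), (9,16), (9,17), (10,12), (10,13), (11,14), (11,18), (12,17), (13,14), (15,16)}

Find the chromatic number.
Clique number ω(G) = 3 (lower bound: χ ≥ ω).
Odd cycle [17, 9, 16, 15, 8, 18, 11, 14, 13, 10, 12] needs 3 colors (χ ≥ 3).
Vertex 7 is adjacent to every vertex of [8, 9, 10, 11, 12, 13, 14, 15, 16, 17, 18], which already need 3 colors among themselves, so 7 needs a new color (χ ≥ 4).
The coloring below uses 4 colors, so χ(G) = 4.
A valid 4-coloring: color 1: [7]; color 2: [8, 10, 11, 16, 17]; color 3: [9, 12, 14, 15, 18]; color 4: [13].

χ(G) = 4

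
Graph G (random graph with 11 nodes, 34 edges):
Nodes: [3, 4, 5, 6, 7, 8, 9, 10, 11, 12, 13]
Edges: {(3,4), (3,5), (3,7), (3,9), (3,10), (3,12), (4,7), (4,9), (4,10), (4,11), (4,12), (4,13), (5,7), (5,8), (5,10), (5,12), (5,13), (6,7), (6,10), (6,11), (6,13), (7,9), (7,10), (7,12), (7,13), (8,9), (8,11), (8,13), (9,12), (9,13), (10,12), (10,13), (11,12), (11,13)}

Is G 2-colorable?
No, G is not 2-colorable

The clique on vertices [3, 4, 7, 9, 12] has size 5 > 2, so it alone needs 5 colors.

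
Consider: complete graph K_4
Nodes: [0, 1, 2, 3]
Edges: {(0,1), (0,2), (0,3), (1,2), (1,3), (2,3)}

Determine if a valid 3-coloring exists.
The clique on vertices [0, 1, 2, 3] has size 4 > 3, so it alone needs 4 colors.

No, G is not 3-colorable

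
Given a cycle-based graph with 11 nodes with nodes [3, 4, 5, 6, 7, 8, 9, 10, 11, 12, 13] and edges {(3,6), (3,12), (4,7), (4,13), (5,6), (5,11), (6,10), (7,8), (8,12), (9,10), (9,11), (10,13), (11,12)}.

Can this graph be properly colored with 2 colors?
Odd cycle [6, 10, 9, 11, 5] needs 3 colors (χ ≥ 3).
Hence χ(G) ≥ 3 > 2, so no proper 2-coloring exists.

No, G is not 2-colorable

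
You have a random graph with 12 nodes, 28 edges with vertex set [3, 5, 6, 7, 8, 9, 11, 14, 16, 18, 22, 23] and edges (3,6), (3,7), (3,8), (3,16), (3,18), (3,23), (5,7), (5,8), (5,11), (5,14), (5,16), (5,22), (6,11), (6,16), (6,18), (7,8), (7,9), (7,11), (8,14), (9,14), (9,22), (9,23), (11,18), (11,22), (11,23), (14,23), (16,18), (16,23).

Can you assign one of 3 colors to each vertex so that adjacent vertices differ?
No, G is not 3-colorable

The clique on vertices [3, 6, 16, 18] has size 4 > 3, so it alone needs 4 colors.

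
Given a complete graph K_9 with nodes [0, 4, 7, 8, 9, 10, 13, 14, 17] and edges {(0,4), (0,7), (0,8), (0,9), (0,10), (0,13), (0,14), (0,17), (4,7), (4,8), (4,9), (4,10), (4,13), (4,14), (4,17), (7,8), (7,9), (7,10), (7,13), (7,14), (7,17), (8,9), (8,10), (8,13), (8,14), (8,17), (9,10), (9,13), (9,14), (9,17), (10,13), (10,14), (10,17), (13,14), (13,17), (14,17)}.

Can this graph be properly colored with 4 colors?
No, G is not 4-colorable

The clique on vertices [0, 4, 7, 8, 9, 10, 13, 14, 17] has size 9 > 4, so it alone needs 9 colors.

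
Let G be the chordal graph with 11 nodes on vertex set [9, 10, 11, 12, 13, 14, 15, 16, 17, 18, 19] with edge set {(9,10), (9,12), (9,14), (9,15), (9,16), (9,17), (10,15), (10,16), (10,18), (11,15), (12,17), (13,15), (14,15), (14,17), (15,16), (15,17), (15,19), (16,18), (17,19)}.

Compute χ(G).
Clique number ω(G) = 4 (lower bound: χ ≥ ω).
The clique on [9, 10, 15, 16] has size 4, forcing χ ≥ 4, and the coloring below uses 4 colors, so χ(G) = 4.
A valid 4-coloring: color 1: [12, 15, 18]; color 2: [9, 11, 13, 19]; color 3: [16, 17]; color 4: [10, 14].

χ(G) = 4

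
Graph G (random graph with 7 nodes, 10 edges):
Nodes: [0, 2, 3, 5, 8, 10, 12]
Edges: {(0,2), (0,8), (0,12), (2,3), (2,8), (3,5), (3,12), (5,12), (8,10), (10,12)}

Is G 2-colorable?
The clique on vertices [0, 2, 8] has size 3 > 2, so it alone needs 3 colors.

No, G is not 2-colorable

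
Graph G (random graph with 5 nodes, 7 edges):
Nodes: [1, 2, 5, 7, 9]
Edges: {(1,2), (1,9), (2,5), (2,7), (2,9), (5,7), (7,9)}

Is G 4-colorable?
Yes, G is 4-colorable

A valid 4-coloring: color 1: [2]; color 2: [1, 7]; color 3: [5, 9].
(χ(G) = 3 ≤ 4.)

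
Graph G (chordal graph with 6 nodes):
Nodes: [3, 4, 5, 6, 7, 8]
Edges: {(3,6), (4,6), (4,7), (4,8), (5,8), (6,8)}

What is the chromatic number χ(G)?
Clique number ω(G) = 3 (lower bound: χ ≥ ω).
The clique on [4, 6, 8] has size 3, forcing χ ≥ 3, and the coloring below uses 3 colors, so χ(G) = 3.
A valid 3-coloring: color 1: [3, 4, 5]; color 2: [7, 8]; color 3: [6].

χ(G) = 3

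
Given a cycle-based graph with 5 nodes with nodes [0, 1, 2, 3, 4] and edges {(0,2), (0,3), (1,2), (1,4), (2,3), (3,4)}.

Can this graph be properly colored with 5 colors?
A valid 5-coloring: color 1: [2, 4]; color 2: [1, 3]; color 3: [0].
(χ(G) = 3 ≤ 5.)

Yes, G is 5-colorable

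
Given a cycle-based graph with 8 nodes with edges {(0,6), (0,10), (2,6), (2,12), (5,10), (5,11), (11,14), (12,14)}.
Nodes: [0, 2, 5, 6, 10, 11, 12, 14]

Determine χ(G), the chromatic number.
χ(G) = 2

Clique number ω(G) = 2 (lower bound: χ ≥ ω).
The graph is bipartite (no odd cycle), so 2 colors suffice: χ(G) = 2.
A valid 2-coloring: color 1: [6, 10, 11, 12]; color 2: [0, 2, 5, 14].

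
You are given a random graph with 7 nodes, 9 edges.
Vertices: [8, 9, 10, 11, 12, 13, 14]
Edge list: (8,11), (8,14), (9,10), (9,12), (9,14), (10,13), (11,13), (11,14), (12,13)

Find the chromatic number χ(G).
χ(G) = 3

Clique number ω(G) = 3 (lower bound: χ ≥ ω).
The clique on [8, 11, 14] has size 3, forcing χ ≥ 3, and the coloring below uses 3 colors, so χ(G) = 3.
A valid 3-coloring: color 1: [9, 11]; color 2: [13, 14]; color 3: [8, 10, 12].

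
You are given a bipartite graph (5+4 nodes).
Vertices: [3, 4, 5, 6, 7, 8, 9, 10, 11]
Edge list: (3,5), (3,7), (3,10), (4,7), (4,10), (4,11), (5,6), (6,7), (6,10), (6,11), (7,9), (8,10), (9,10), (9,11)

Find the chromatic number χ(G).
Clique number ω(G) = 2 (lower bound: χ ≥ ω).
The graph is bipartite (no odd cycle), so 2 colors suffice: χ(G) = 2.
A valid 2-coloring: color 1: [5, 7, 10, 11]; color 2: [3, 4, 6, 8, 9].

χ(G) = 2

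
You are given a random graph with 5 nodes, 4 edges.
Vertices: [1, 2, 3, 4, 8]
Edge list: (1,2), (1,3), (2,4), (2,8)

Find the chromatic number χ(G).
Clique number ω(G) = 2 (lower bound: χ ≥ ω).
The graph is bipartite (no odd cycle), so 2 colors suffice: χ(G) = 2.
A valid 2-coloring: color 1: [2, 3]; color 2: [1, 4, 8].

χ(G) = 2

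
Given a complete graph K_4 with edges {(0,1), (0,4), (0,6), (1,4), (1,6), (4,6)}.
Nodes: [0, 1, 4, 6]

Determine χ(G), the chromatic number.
χ(G) = 4

Clique number ω(G) = 4 (lower bound: χ ≥ ω).
The clique on [0, 1, 4, 6] has size 4, forcing χ ≥ 4, and the coloring below uses 4 colors, so χ(G) = 4.
A valid 4-coloring: color 1: [4]; color 2: [0]; color 3: [6]; color 4: [1].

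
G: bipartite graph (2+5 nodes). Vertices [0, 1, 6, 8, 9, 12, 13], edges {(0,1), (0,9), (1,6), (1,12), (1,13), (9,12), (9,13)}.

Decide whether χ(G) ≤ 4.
Yes, G is 4-colorable

A valid 4-coloring: color 1: [1, 8, 9]; color 2: [0, 6, 12, 13].
(χ(G) = 2 ≤ 4.)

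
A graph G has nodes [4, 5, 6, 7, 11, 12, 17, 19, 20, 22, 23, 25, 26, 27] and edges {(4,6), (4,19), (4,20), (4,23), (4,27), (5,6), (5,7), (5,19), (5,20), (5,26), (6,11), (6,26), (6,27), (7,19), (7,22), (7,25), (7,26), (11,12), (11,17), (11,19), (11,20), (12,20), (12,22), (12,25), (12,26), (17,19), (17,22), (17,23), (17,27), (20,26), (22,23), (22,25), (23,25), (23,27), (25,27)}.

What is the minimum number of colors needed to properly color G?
Clique number ω(G) = 3 (lower bound: χ ≥ ω).
Suppose a proper 3-coloring c exists. The clique [4, 6, 27] takes 3 distinct colors; by symmetry let c(4) = 1, c(6) = 2, c(27) = 3.
- Vertex 23: neighbors [4, 27] already have colors [1, 3] ⇒ c(23) = 2.
- Vertex 17: neighbors [23, 27] already have colors [2, 3] ⇒ c(17) = 1.
- Vertex 11: neighbors [17, 6] already have colors [1, 2] ⇒ c(11) = 3.
- Vertex 20: neighbors [4, 11] already have colors [1, 3] ⇒ c(20) = 2.
- Vertex 12: neighbors [20, 11] already have colors [2, 3] ⇒ c(12) = 1.
- Vertex 25: neighbors [12, 23, 27] already have colors [1, 2, 3] — all 3 colors blocked. Contradiction.
The forced assignments end in a contradiction, so G has no proper 3-coloring (χ ≥ 4).
The coloring below uses 4 colors, so χ(G) = 4.
A valid 4-coloring: color 1: [4, 5, 11, 25]; color 2: [6, 7, 12, 23]; color 3: [19, 20, 22, 27]; color 4: [17, 26].

χ(G) = 4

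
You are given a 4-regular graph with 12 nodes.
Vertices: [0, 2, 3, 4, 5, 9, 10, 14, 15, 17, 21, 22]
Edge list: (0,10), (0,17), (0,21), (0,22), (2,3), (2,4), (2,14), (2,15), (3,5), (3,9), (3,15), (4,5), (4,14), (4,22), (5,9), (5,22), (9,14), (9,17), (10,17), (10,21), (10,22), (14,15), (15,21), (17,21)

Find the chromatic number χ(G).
χ(G) = 4

Clique number ω(G) = 4 (lower bound: χ ≥ ω).
The clique on [0, 10, 17, 21] has size 4, forcing χ ≥ 4, and the coloring below uses 4 colors, so χ(G) = 4.
A valid 4-coloring: color 1: [3, 14, 17, 22]; color 2: [4, 9, 10, 15]; color 3: [2, 5, 21]; color 4: [0].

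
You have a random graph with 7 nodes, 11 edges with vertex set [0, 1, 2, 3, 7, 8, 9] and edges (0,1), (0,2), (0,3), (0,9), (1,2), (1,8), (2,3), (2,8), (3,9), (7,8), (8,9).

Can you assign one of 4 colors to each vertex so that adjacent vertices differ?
A valid 4-coloring: color 1: [0, 8]; color 2: [2, 7, 9]; color 3: [1, 3].
(χ(G) = 3 ≤ 4.)

Yes, G is 4-colorable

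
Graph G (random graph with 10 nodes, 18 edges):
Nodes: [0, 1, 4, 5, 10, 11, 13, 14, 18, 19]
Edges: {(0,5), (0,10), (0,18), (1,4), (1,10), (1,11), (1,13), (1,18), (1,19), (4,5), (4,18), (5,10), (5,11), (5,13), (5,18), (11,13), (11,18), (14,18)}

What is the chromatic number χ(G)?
Clique number ω(G) = 3 (lower bound: χ ≥ ω).
The clique on [0, 5, 18] has size 3, forcing χ ≥ 3, and the coloring below uses 3 colors, so χ(G) = 3.
A valid 3-coloring: color 1: [10, 13, 18, 19]; color 2: [1, 5, 14]; color 3: [0, 4, 11].

χ(G) = 3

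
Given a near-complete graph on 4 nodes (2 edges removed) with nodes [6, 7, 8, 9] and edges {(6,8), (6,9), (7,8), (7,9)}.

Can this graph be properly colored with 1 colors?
Edge (6,8) forces its endpoints to differ, so 1 color is not enough.

No, G is not 1-colorable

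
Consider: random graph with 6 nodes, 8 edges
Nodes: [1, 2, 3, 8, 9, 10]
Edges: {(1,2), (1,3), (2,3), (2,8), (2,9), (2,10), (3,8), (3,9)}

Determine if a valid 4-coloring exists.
A valid 4-coloring: color 1: [2]; color 2: [3, 10]; color 3: [1, 8, 9].
(χ(G) = 3 ≤ 4.)

Yes, G is 4-colorable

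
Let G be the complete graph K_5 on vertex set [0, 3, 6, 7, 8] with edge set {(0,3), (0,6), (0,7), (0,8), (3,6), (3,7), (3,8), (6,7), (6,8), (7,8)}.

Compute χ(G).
Clique number ω(G) = 5 (lower bound: χ ≥ ω).
The clique on [0, 3, 6, 7, 8] has size 5, forcing χ ≥ 5, and the coloring below uses 5 colors, so χ(G) = 5.
A valid 5-coloring: color 1: [7]; color 2: [6]; color 3: [3]; color 4: [8]; color 5: [0].

χ(G) = 5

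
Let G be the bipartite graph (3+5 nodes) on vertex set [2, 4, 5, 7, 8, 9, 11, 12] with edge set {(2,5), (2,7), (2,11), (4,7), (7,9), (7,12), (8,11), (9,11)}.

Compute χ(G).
χ(G) = 2

Clique number ω(G) = 2 (lower bound: χ ≥ ω).
The graph is bipartite (no odd cycle), so 2 colors suffice: χ(G) = 2.
A valid 2-coloring: color 1: [5, 7, 11]; color 2: [2, 4, 8, 9, 12].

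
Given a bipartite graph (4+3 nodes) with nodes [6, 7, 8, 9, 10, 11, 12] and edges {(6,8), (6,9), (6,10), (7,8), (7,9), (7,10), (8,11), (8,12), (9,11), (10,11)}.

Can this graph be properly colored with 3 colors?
A valid 3-coloring: color 1: [8, 9, 10]; color 2: [6, 7, 11, 12].
(χ(G) = 2 ≤ 3.)

Yes, G is 3-colorable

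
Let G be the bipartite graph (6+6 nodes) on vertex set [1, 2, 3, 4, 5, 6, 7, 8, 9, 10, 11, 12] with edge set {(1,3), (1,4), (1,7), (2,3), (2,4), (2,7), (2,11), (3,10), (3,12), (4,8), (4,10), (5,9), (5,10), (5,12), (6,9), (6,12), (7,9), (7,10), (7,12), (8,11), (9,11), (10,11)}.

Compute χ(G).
Clique number ω(G) = 2 (lower bound: χ ≥ ω).
The graph is bipartite (no odd cycle), so 2 colors suffice: χ(G) = 2.
A valid 2-coloring: color 1: [1, 2, 8, 9, 10, 12]; color 2: [3, 4, 5, 6, 7, 11].

χ(G) = 2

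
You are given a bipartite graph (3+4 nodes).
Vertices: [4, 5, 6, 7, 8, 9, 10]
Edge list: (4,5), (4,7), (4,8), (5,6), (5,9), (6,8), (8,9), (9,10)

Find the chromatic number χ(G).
Clique number ω(G) = 2 (lower bound: χ ≥ ω).
The graph is bipartite (no odd cycle), so 2 colors suffice: χ(G) = 2.
A valid 2-coloring: color 1: [4, 6, 9]; color 2: [5, 7, 8, 10].

χ(G) = 2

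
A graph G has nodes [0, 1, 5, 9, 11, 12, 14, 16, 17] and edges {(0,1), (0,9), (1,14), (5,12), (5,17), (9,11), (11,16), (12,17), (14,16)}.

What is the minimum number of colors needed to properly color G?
Clique number ω(G) = 3 (lower bound: χ ≥ ω).
The clique on [5, 12, 17] has size 3, forcing χ ≥ 3, and the coloring below uses 3 colors, so χ(G) = 3.
A valid 3-coloring: color 1: [1, 9, 16, 17]; color 2: [0, 5, 11, 14]; color 3: [12].

χ(G) = 3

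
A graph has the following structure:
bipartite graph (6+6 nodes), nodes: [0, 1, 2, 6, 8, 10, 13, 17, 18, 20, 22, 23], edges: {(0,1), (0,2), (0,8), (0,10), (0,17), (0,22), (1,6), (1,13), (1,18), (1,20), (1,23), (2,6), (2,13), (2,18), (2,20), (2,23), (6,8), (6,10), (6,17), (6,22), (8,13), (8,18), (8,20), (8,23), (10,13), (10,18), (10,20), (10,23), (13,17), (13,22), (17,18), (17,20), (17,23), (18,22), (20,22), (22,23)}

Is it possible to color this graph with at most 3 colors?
Yes, G is 3-colorable

A valid 3-coloring: color 1: [0, 6, 13, 18, 20, 23]; color 2: [1, 2, 8, 10, 17, 22].
(χ(G) = 2 ≤ 3.)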